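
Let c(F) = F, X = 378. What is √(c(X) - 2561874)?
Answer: 2*I*√640374 ≈ 1600.5*I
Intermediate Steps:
√(c(X) - 2561874) = √(378 - 2561874) = √(-2561496) = 2*I*√640374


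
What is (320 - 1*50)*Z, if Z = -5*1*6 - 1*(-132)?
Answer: 27540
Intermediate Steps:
Z = 102 (Z = -5*6 + 132 = -30 + 132 = 102)
(320 - 1*50)*Z = (320 - 1*50)*102 = (320 - 50)*102 = 270*102 = 27540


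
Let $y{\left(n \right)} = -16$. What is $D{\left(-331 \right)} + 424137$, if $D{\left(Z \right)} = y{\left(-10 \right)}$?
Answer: $424121$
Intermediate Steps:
$D{\left(Z \right)} = -16$
$D{\left(-331 \right)} + 424137 = -16 + 424137 = 424121$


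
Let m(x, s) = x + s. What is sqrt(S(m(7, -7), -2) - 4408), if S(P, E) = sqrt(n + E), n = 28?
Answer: sqrt(-4408 + sqrt(26)) ≈ 66.354*I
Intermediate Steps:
m(x, s) = s + x
S(P, E) = sqrt(28 + E)
sqrt(S(m(7, -7), -2) - 4408) = sqrt(sqrt(28 - 2) - 4408) = sqrt(sqrt(26) - 4408) = sqrt(-4408 + sqrt(26))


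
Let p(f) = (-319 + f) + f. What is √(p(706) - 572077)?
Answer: 2*I*√142746 ≈ 755.63*I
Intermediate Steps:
p(f) = -319 + 2*f
√(p(706) - 572077) = √((-319 + 2*706) - 572077) = √((-319 + 1412) - 572077) = √(1093 - 572077) = √(-570984) = 2*I*√142746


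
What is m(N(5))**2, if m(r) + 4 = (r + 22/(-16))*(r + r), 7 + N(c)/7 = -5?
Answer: 205606921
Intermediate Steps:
N(c) = -84 (N(c) = -49 + 7*(-5) = -49 - 35 = -84)
m(r) = -4 + 2*r*(-11/8 + r) (m(r) = -4 + (r + 22/(-16))*(r + r) = -4 + (r + 22*(-1/16))*(2*r) = -4 + (r - 11/8)*(2*r) = -4 + (-11/8 + r)*(2*r) = -4 + 2*r*(-11/8 + r))
m(N(5))**2 = (-4 + 2*(-84)**2 - 11/4*(-84))**2 = (-4 + 2*7056 + 231)**2 = (-4 + 14112 + 231)**2 = 14339**2 = 205606921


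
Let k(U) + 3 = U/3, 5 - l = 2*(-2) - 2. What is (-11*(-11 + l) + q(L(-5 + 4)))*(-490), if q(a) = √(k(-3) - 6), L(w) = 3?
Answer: -490*I*√10 ≈ -1549.5*I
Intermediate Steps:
l = 11 (l = 5 - (2*(-2) - 2) = 5 - (-4 - 2) = 5 - 1*(-6) = 5 + 6 = 11)
k(U) = -3 + U/3
q(a) = I*√10 (q(a) = √((-3 + (⅓)*(-3)) - 6) = √((-3 - 1) - 6) = √(-4 - 6) = √(-10) = I*√10)
(-11*(-11 + l) + q(L(-5 + 4)))*(-490) = (-11*(-11 + 11) + I*√10)*(-490) = (-11*0 + I*√10)*(-490) = (0 + I*√10)*(-490) = (I*√10)*(-490) = -490*I*√10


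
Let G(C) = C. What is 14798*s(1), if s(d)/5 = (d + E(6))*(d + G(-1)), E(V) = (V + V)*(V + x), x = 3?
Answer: 0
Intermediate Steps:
E(V) = 2*V*(3 + V) (E(V) = (V + V)*(V + 3) = (2*V)*(3 + V) = 2*V*(3 + V))
s(d) = 5*(-1 + d)*(108 + d) (s(d) = 5*((d + 2*6*(3 + 6))*(d - 1)) = 5*((d + 2*6*9)*(-1 + d)) = 5*((d + 108)*(-1 + d)) = 5*((108 + d)*(-1 + d)) = 5*((-1 + d)*(108 + d)) = 5*(-1 + d)*(108 + d))
14798*s(1) = 14798*(-540 + 5*1² + 535*1) = 14798*(-540 + 5*1 + 535) = 14798*(-540 + 5 + 535) = 14798*0 = 0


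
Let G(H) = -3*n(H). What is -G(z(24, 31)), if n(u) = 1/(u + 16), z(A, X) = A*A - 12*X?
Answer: 3/220 ≈ 0.013636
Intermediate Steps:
z(A, X) = A² - 12*X
n(u) = 1/(16 + u)
G(H) = -3/(16 + H)
-G(z(24, 31)) = -(-3)/(16 + (24² - 12*31)) = -(-3)/(16 + (576 - 372)) = -(-3)/(16 + 204) = -(-3)/220 = -1*(-3/220) = 3/220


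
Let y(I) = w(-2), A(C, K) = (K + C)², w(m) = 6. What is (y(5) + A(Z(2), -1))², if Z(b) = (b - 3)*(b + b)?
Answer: 961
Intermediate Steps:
Z(b) = 2*b*(-3 + b) (Z(b) = (-3 + b)*(2*b) = 2*b*(-3 + b))
A(C, K) = (C + K)²
y(I) = 6
(y(5) + A(Z(2), -1))² = (6 + (2*2*(-3 + 2) - 1)²)² = (6 + (2*2*(-1) - 1)²)² = (6 + (-4 - 1)²)² = (6 + (-5)²)² = (6 + 25)² = 31² = 961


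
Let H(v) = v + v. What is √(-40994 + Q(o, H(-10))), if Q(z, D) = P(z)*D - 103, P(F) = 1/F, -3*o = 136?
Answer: I*√47507622/34 ≈ 202.72*I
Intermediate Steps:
H(v) = 2*v
o = -136/3 (o = -⅓*136 = -136/3 ≈ -45.333)
P(F) = 1/F
Q(z, D) = -103 + D/z (Q(z, D) = D/z - 103 = -103 + D/z)
√(-40994 + Q(o, H(-10))) = √(-40994 + (-103 + (2*(-10))/(-136/3))) = √(-40994 + (-103 - 20*(-3/136))) = √(-40994 + (-103 + 15/34)) = √(-40994 - 3487/34) = √(-1397283/34) = I*√47507622/34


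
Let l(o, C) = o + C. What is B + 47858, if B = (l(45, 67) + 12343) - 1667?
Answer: 58646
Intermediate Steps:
l(o, C) = C + o
B = 10788 (B = ((67 + 45) + 12343) - 1667 = (112 + 12343) - 1667 = 12455 - 1667 = 10788)
B + 47858 = 10788 + 47858 = 58646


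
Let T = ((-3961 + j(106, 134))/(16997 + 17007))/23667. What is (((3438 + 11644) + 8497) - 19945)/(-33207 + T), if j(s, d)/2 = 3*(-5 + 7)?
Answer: -2924543875512/26724085990225 ≈ -0.10943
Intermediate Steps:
j(s, d) = 12 (j(s, d) = 2*(3*(-5 + 7)) = 2*(3*2) = 2*6 = 12)
T = -3949/804772668 (T = ((-3961 + 12)/(16997 + 17007))/23667 = -3949/34004*(1/23667) = -3949*1/34004*(1/23667) = -3949/34004*1/23667 = -3949/804772668 ≈ -4.9070e-6)
(((3438 + 11644) + 8497) - 19945)/(-33207 + T) = (((3438 + 11644) + 8497) - 19945)/(-33207 - 3949/804772668) = ((15082 + 8497) - 19945)/(-26724085990225/804772668) = (23579 - 19945)*(-804772668/26724085990225) = 3634*(-804772668/26724085990225) = -2924543875512/26724085990225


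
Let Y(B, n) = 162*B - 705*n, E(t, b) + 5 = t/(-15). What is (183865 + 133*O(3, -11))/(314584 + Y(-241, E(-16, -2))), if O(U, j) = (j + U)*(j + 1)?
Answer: 38901/55663 ≈ 0.69887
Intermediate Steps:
E(t, b) = -5 - t/15 (E(t, b) = -5 + t/(-15) = -5 + t*(-1/15) = -5 - t/15)
O(U, j) = (1 + j)*(U + j) (O(U, j) = (U + j)*(1 + j) = (1 + j)*(U + j))
Y(B, n) = -705*n + 162*B
(183865 + 133*O(3, -11))/(314584 + Y(-241, E(-16, -2))) = (183865 + 133*(3 - 11 + (-11)² + 3*(-11)))/(314584 + (-705*(-5 - 1/15*(-16)) + 162*(-241))) = (183865 + 133*(3 - 11 + 121 - 33))/(314584 + (-705*(-5 + 16/15) - 39042)) = (183865 + 133*80)/(314584 + (-705*(-59/15) - 39042)) = (183865 + 10640)/(314584 + (2773 - 39042)) = 194505/(314584 - 36269) = 194505/278315 = 194505*(1/278315) = 38901/55663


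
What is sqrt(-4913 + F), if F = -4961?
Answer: I*sqrt(9874) ≈ 99.368*I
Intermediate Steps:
sqrt(-4913 + F) = sqrt(-4913 - 4961) = sqrt(-9874) = I*sqrt(9874)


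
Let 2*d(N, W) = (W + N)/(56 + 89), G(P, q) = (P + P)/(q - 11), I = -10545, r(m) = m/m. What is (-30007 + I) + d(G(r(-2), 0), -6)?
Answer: -64680474/1595 ≈ -40552.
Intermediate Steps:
r(m) = 1
G(P, q) = 2*P/(-11 + q) (G(P, q) = (2*P)/(-11 + q) = 2*P/(-11 + q))
d(N, W) = N/290 + W/290 (d(N, W) = ((W + N)/(56 + 89))/2 = ((N + W)/145)/2 = ((N + W)*(1/145))/2 = (N/145 + W/145)/2 = N/290 + W/290)
(-30007 + I) + d(G(r(-2), 0), -6) = (-30007 - 10545) + ((2*1/(-11 + 0))/290 + (1/290)*(-6)) = -40552 + ((2*1/(-11))/290 - 3/145) = -40552 + ((2*1*(-1/11))/290 - 3/145) = -40552 + ((1/290)*(-2/11) - 3/145) = -40552 + (-1/1595 - 3/145) = -40552 - 34/1595 = -64680474/1595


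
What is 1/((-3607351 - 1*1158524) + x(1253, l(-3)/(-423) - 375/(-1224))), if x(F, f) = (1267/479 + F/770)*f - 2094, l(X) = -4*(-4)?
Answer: -1010383440/4817475760786747 ≈ -2.0973e-7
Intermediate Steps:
l(X) = 16
x(F, f) = -2094 + f*(1267/479 + F/770) (x(F, f) = (1267*(1/479) + F*(1/770))*f - 2094 = (1267/479 + F/770)*f - 2094 = f*(1267/479 + F/770) - 2094 = -2094 + f*(1267/479 + F/770))
1/((-3607351 - 1*1158524) + x(1253, l(-3)/(-423) - 375/(-1224))) = 1/((-3607351 - 1*1158524) + (-2094 + 1267*(16/(-423) - 375/(-1224))/479 + (1/770)*1253*(16/(-423) - 375/(-1224)))) = 1/((-3607351 - 1158524) + (-2094 + 1267*(16*(-1/423) - 375*(-1/1224))/479 + (1/770)*1253*(16*(-1/423) - 375*(-1/1224)))) = 1/(-4765875 + (-2094 + 1267*(-16/423 + 125/408)/479 + (1/770)*1253*(-16/423 + 125/408))) = 1/(-4765875 + (-2094 + (1267/479)*(15449/57528) + (1/770)*1253*(15449/57528))) = 1/(-4765875 + (-2094 + 19573883/27555912 + 2765371/6328080)) = 1/(-4765875 - 2114583676747/1010383440) = 1/(-4817475760786747/1010383440) = -1010383440/4817475760786747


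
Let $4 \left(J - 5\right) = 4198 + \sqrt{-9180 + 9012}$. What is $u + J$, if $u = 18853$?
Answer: $\frac{39815}{2} + \frac{i \sqrt{42}}{2} \approx 19908.0 + 3.2404 i$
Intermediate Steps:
$J = \frac{2109}{2} + \frac{i \sqrt{42}}{2}$ ($J = 5 + \frac{4198 + \sqrt{-9180 + 9012}}{4} = 5 + \frac{4198 + \sqrt{-168}}{4} = 5 + \frac{4198 + 2 i \sqrt{42}}{4} = 5 + \left(\frac{2099}{2} + \frac{i \sqrt{42}}{2}\right) = \frac{2109}{2} + \frac{i \sqrt{42}}{2} \approx 1054.5 + 3.2404 i$)
$u + J = 18853 + \left(\frac{2109}{2} + \frac{i \sqrt{42}}{2}\right) = \frac{39815}{2} + \frac{i \sqrt{42}}{2}$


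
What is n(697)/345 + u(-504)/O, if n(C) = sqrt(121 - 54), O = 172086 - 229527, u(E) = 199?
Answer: -199/57441 + sqrt(67)/345 ≈ 0.020261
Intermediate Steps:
O = -57441
n(C) = sqrt(67)
n(697)/345 + u(-504)/O = sqrt(67)/345 + 199/(-57441) = sqrt(67)*(1/345) + 199*(-1/57441) = sqrt(67)/345 - 199/57441 = -199/57441 + sqrt(67)/345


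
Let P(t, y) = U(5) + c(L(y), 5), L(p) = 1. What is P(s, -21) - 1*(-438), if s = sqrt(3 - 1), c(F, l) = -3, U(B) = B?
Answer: 440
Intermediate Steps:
s = sqrt(2) ≈ 1.4142
P(t, y) = 2 (P(t, y) = 5 - 3 = 2)
P(s, -21) - 1*(-438) = 2 - 1*(-438) = 2 + 438 = 440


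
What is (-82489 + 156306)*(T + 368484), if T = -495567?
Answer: -9380885811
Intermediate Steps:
(-82489 + 156306)*(T + 368484) = (-82489 + 156306)*(-495567 + 368484) = 73817*(-127083) = -9380885811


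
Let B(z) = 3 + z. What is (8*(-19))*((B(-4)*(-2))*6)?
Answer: -1824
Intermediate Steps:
(8*(-19))*((B(-4)*(-2))*6) = (8*(-19))*(((3 - 4)*(-2))*6) = -152*(-1*(-2))*6 = -304*6 = -152*12 = -1824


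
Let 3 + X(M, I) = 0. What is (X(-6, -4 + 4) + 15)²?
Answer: 144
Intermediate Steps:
X(M, I) = -3 (X(M, I) = -3 + 0 = -3)
(X(-6, -4 + 4) + 15)² = (-3 + 15)² = 12² = 144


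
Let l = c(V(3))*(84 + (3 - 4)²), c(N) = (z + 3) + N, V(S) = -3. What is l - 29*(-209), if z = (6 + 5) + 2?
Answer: 7166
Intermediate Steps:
z = 13 (z = 11 + 2 = 13)
c(N) = 16 + N (c(N) = (13 + 3) + N = 16 + N)
l = 1105 (l = (16 - 3)*(84 + (3 - 4)²) = 13*(84 + (-1)²) = 13*(84 + 1) = 13*85 = 1105)
l - 29*(-209) = 1105 - 29*(-209) = 1105 - 1*(-6061) = 1105 + 6061 = 7166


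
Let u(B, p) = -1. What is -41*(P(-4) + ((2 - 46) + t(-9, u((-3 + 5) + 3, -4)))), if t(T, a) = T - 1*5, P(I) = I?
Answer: 2542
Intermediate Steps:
t(T, a) = -5 + T (t(T, a) = T - 5 = -5 + T)
-41*(P(-4) + ((2 - 46) + t(-9, u((-3 + 5) + 3, -4)))) = -41*(-4 + ((2 - 46) + (-5 - 9))) = -41*(-4 + (-44 - 14)) = -41*(-4 - 58) = -41*(-62) = 2542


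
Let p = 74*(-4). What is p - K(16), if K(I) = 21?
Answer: -317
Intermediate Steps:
p = -296
p - K(16) = -296 - 1*21 = -296 - 21 = -317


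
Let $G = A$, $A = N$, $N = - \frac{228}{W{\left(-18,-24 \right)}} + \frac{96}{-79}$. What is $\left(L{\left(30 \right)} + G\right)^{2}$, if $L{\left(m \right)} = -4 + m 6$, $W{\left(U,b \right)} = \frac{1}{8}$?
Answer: $\frac{16974962944}{6241} \approx 2.7199 \cdot 10^{6}$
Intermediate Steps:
$W{\left(U,b \right)} = \frac{1}{8}$
$N = - \frac{144192}{79}$ ($N = - 228 \frac{1}{\frac{1}{8}} + \frac{96}{-79} = \left(-228\right) 8 + 96 \left(- \frac{1}{79}\right) = -1824 - \frac{96}{79} = - \frac{144192}{79} \approx -1825.2$)
$L{\left(m \right)} = -4 + 6 m$
$A = - \frac{144192}{79} \approx -1825.2$
$G = - \frac{144192}{79} \approx -1825.2$
$\left(L{\left(30 \right)} + G\right)^{2} = \left(\left(-4 + 6 \cdot 30\right) - \frac{144192}{79}\right)^{2} = \left(\left(-4 + 180\right) - \frac{144192}{79}\right)^{2} = \left(176 - \frac{144192}{79}\right)^{2} = \left(- \frac{130288}{79}\right)^{2} = \frac{16974962944}{6241}$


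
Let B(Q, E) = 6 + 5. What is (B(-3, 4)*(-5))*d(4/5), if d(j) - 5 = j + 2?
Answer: -429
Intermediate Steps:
B(Q, E) = 11
d(j) = 7 + j (d(j) = 5 + (j + 2) = 5 + (2 + j) = 7 + j)
(B(-3, 4)*(-5))*d(4/5) = (11*(-5))*(7 + 4/5) = -55*(7 + 4*(1/5)) = -55*(7 + 4/5) = -55*39/5 = -429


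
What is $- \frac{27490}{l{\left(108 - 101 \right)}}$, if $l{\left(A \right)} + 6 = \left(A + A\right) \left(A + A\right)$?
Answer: $- \frac{2749}{19} \approx -144.68$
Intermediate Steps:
$l{\left(A \right)} = -6 + 4 A^{2}$ ($l{\left(A \right)} = -6 + \left(A + A\right) \left(A + A\right) = -6 + 2 A 2 A = -6 + 4 A^{2}$)
$- \frac{27490}{l{\left(108 - 101 \right)}} = - \frac{27490}{-6 + 4 \left(108 - 101\right)^{2}} = - \frac{27490}{-6 + 4 \cdot 7^{2}} = - \frac{27490}{-6 + 4 \cdot 49} = - \frac{27490}{-6 + 196} = - \frac{27490}{190} = \left(-27490\right) \frac{1}{190} = - \frac{2749}{19}$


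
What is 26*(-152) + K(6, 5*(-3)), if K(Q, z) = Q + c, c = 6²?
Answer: -3910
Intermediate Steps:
c = 36
K(Q, z) = 36 + Q (K(Q, z) = Q + 36 = 36 + Q)
26*(-152) + K(6, 5*(-3)) = 26*(-152) + (36 + 6) = -3952 + 42 = -3910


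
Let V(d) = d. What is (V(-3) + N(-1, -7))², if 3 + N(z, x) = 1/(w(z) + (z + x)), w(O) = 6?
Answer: 169/4 ≈ 42.250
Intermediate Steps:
N(z, x) = -3 + 1/(6 + x + z) (N(z, x) = -3 + 1/(6 + (z + x)) = -3 + 1/(6 + (x + z)) = -3 + 1/(6 + x + z))
(V(-3) + N(-1, -7))² = (-3 + (-17 - 3*(-7) - 3*(-1))/(6 - 7 - 1))² = (-3 + (-17 + 21 + 3)/(-2))² = (-3 - ½*7)² = (-3 - 7/2)² = (-13/2)² = 169/4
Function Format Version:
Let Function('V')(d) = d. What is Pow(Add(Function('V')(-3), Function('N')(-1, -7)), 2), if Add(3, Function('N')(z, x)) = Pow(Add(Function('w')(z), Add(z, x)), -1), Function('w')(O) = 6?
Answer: Rational(169, 4) ≈ 42.250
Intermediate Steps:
Function('N')(z, x) = Add(-3, Pow(Add(6, x, z), -1)) (Function('N')(z, x) = Add(-3, Pow(Add(6, Add(z, x)), -1)) = Add(-3, Pow(Add(6, Add(x, z)), -1)) = Add(-3, Pow(Add(6, x, z), -1)))
Pow(Add(Function('V')(-3), Function('N')(-1, -7)), 2) = Pow(Add(-3, Mul(Pow(Add(6, -7, -1), -1), Add(-17, Mul(-3, -7), Mul(-3, -1)))), 2) = Pow(Add(-3, Mul(Pow(-2, -1), Add(-17, 21, 3))), 2) = Pow(Add(-3, Mul(Rational(-1, 2), 7)), 2) = Pow(Add(-3, Rational(-7, 2)), 2) = Pow(Rational(-13, 2), 2) = Rational(169, 4)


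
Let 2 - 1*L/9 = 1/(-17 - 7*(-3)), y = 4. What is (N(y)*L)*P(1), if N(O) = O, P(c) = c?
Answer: 63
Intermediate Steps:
L = 63/4 (L = 18 - 9/(-17 - 7*(-3)) = 18 - 9/(-17 + 21) = 18 - 9/4 = 63/4 ≈ 15.750)
(N(y)*L)*P(1) = (4*(63/4))*1 = 63*1 = 63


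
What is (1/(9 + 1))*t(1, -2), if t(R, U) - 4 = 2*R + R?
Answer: 7/10 ≈ 0.70000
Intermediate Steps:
t(R, U) = 4 + 3*R (t(R, U) = 4 + (2*R + R) = 4 + 3*R)
(1/(9 + 1))*t(1, -2) = (1/(9 + 1))*(4 + 3*1) = (1/10)*(4 + 3) = (1*(⅒))*7 = (⅒)*7 = 7/10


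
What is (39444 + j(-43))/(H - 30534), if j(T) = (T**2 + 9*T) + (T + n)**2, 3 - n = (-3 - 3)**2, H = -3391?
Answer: -46682/33925 ≈ -1.3760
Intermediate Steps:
n = -33 (n = 3 - (-3 - 3)**2 = 3 - 1*(-6)**2 = 3 - 1*36 = 3 - 36 = -33)
j(T) = T**2 + (-33 + T)**2 + 9*T (j(T) = (T**2 + 9*T) + (T - 33)**2 = (T**2 + 9*T) + (-33 + T)**2 = T**2 + (-33 + T)**2 + 9*T)
(39444 + j(-43))/(H - 30534) = (39444 + (1089 - 57*(-43) + 2*(-43)**2))/(-3391 - 30534) = (39444 + (1089 + 2451 + 2*1849))/(-33925) = (39444 + (1089 + 2451 + 3698))*(-1/33925) = (39444 + 7238)*(-1/33925) = 46682*(-1/33925) = -46682/33925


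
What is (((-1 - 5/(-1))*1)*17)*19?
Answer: 1292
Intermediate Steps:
(((-1 - 5/(-1))*1)*17)*19 = (((-1 - 5*(-1))*1)*17)*19 = (((-1 + 5)*1)*17)*19 = ((4*1)*17)*19 = (4*17)*19 = 68*19 = 1292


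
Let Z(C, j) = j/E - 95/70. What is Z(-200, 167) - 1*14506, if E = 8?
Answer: -811243/56 ≈ -14486.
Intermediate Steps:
Z(C, j) = -19/14 + j/8 (Z(C, j) = j/8 - 95/70 = j*(1/8) - 95*1/70 = j/8 - 19/14 = -19/14 + j/8)
Z(-200, 167) - 1*14506 = (-19/14 + (1/8)*167) - 1*14506 = (-19/14 + 167/8) - 14506 = 1093/56 - 14506 = -811243/56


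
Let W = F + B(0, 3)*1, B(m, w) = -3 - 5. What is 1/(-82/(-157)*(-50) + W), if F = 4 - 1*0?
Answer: -157/4728 ≈ -0.033206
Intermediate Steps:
F = 4 (F = 4 + 0 = 4)
B(m, w) = -8
W = -4 (W = 4 - 8*1 = 4 - 8 = -4)
1/(-82/(-157)*(-50) + W) = 1/(-82/(-157)*(-50) - 4) = 1/(-82*(-1/157)*(-50) - 4) = 1/((82/157)*(-50) - 4) = 1/(-4100/157 - 4) = 1/(-4728/157) = -157/4728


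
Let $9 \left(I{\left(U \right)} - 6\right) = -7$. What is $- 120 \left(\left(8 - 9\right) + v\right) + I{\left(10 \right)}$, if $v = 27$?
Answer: $- \frac{28033}{9} \approx -3114.8$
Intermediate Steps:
$I{\left(U \right)} = \frac{47}{9}$ ($I{\left(U \right)} = 6 + \frac{1}{9} \left(-7\right) = 6 - \frac{7}{9} = \frac{47}{9}$)
$- 120 \left(\left(8 - 9\right) + v\right) + I{\left(10 \right)} = - 120 \left(\left(8 - 9\right) + 27\right) + \frac{47}{9} = - 120 \left(-1 + 27\right) + \frac{47}{9} = \left(-120\right) 26 + \frac{47}{9} = -3120 + \frac{47}{9} = - \frac{28033}{9}$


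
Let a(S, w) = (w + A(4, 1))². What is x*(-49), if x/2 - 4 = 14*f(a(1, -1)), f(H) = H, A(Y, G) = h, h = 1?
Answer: -392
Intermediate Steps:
A(Y, G) = 1
a(S, w) = (1 + w)² (a(S, w) = (w + 1)² = (1 + w)²)
x = 8 (x = 8 + 2*(14*(1 - 1)²) = 8 + 2*(14*0²) = 8 + 2*(14*0) = 8 + 2*0 = 8 + 0 = 8)
x*(-49) = 8*(-49) = -392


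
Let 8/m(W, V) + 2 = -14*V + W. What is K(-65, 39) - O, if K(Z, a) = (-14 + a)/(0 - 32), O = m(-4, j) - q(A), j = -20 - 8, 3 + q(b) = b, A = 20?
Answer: 100039/6176 ≈ 16.198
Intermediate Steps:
q(b) = -3 + b
j = -28
m(W, V) = 8/(-2 + W - 14*V) (m(W, V) = 8/(-2 + (-14*V + W)) = 8/(-2 + (W - 14*V)) = 8/(-2 + W - 14*V))
O = -3277/193 (O = -8/(2 - 1*(-4) + 14*(-28)) - (-3 + 20) = -8/(2 + 4 - 392) - 1*17 = -8/(-386) - 17 = -8*(-1/386) - 17 = 4/193 - 17 = -3277/193 ≈ -16.979)
K(Z, a) = 7/16 - a/32 (K(Z, a) = (-14 + a)/(-32) = (-14 + a)*(-1/32) = 7/16 - a/32)
K(-65, 39) - O = (7/16 - 1/32*39) - 1*(-3277/193) = (7/16 - 39/32) + 3277/193 = -25/32 + 3277/193 = 100039/6176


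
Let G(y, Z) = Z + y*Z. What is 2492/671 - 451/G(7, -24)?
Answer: 781085/128832 ≈ 6.0628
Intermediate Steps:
G(y, Z) = Z + Z*y
2492/671 - 451/G(7, -24) = 2492/671 - 451*(-1/(24*(1 + 7))) = 2492*(1/671) - 451/((-24*8)) = 2492/671 - 451/(-192) = 2492/671 - 451*(-1/192) = 2492/671 + 451/192 = 781085/128832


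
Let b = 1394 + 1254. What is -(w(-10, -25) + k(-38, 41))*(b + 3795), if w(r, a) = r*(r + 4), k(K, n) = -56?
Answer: -25772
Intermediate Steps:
w(r, a) = r*(4 + r)
b = 2648
-(w(-10, -25) + k(-38, 41))*(b + 3795) = -(-10*(4 - 10) - 56)*(2648 + 3795) = -(-10*(-6) - 56)*6443 = -(60 - 56)*6443 = -4*6443 = -1*25772 = -25772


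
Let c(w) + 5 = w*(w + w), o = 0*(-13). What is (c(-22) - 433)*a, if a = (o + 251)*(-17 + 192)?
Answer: 23280250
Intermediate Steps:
o = 0
c(w) = -5 + 2*w² (c(w) = -5 + w*(w + w) = -5 + w*(2*w) = -5 + 2*w²)
a = 43925 (a = (0 + 251)*(-17 + 192) = 251*175 = 43925)
(c(-22) - 433)*a = ((-5 + 2*(-22)²) - 433)*43925 = ((-5 + 2*484) - 433)*43925 = ((-5 + 968) - 433)*43925 = (963 - 433)*43925 = 530*43925 = 23280250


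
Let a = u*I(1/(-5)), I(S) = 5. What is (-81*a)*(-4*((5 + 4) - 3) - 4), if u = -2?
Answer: -22680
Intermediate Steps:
a = -10 (a = -2*5 = -10)
(-81*a)*(-4*((5 + 4) - 3) - 4) = (-81*(-10))*(-4*((5 + 4) - 3) - 4) = 810*(-4*(9 - 3) - 4) = 810*(-4*6 - 4) = 810*(-24 - 4) = 810*(-28) = -22680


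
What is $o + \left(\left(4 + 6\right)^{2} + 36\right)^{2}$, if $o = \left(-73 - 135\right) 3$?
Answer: $17872$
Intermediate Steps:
$o = -624$ ($o = \left(-208\right) 3 = -624$)
$o + \left(\left(4 + 6\right)^{2} + 36\right)^{2} = -624 + \left(\left(4 + 6\right)^{2} + 36\right)^{2} = -624 + \left(10^{2} + 36\right)^{2} = -624 + \left(100 + 36\right)^{2} = -624 + 136^{2} = -624 + 18496 = 17872$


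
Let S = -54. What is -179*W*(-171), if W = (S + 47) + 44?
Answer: 1132533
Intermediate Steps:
W = 37 (W = (-54 + 47) + 44 = -7 + 44 = 37)
-179*W*(-171) = -179*37*(-171) = -6623*(-171) = 1132533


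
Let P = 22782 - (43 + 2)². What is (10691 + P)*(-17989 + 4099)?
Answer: -436812720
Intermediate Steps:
P = 20757 (P = 22782 - 1*45² = 22782 - 1*2025 = 22782 - 2025 = 20757)
(10691 + P)*(-17989 + 4099) = (10691 + 20757)*(-17989 + 4099) = 31448*(-13890) = -436812720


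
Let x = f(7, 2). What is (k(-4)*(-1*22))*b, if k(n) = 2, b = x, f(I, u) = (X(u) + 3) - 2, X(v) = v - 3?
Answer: 0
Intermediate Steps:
X(v) = -3 + v
f(I, u) = -2 + u (f(I, u) = ((-3 + u) + 3) - 2 = u - 2 = -2 + u)
x = 0 (x = -2 + 2 = 0)
b = 0
(k(-4)*(-1*22))*b = (2*(-1*22))*0 = (2*(-22))*0 = -44*0 = 0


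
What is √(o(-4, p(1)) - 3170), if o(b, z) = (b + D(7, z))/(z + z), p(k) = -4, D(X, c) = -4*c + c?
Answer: I*√3171 ≈ 56.312*I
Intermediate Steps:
D(X, c) = -3*c
o(b, z) = (b - 3*z)/(2*z) (o(b, z) = (b - 3*z)/(z + z) = (b - 3*z)/((2*z)) = (b - 3*z)*(1/(2*z)) = (b - 3*z)/(2*z))
√(o(-4, p(1)) - 3170) = √((½)*(-4 - 3*(-4))/(-4) - 3170) = √((½)*(-¼)*(-4 + 12) - 3170) = √((½)*(-¼)*8 - 3170) = √(-1 - 3170) = √(-3171) = I*√3171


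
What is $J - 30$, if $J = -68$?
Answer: $-98$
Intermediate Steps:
$J - 30 = -68 - 30 = -98$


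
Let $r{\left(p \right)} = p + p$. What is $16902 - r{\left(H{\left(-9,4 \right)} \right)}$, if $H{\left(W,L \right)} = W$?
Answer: $16920$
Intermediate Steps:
$r{\left(p \right)} = 2 p$
$16902 - r{\left(H{\left(-9,4 \right)} \right)} = 16902 - 2 \left(-9\right) = 16902 - -18 = 16902 + 18 = 16920$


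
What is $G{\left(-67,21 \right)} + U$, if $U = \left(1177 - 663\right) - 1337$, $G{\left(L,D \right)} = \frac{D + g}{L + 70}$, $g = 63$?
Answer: $-795$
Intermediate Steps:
$G{\left(L,D \right)} = \frac{63 + D}{70 + L}$ ($G{\left(L,D \right)} = \frac{D + 63}{L + 70} = \frac{63 + D}{70 + L}$)
$U = -823$ ($U = 514 - 1337 = -823$)
$G{\left(-67,21 \right)} + U = \frac{63 + 21}{70 - 67} - 823 = \frac{1}{3} \cdot 84 - 823 = 28 - 823 = -795$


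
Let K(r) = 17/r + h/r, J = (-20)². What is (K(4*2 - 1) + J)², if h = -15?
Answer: 7851204/49 ≈ 1.6023e+5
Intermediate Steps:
J = 400
K(r) = 2/r (K(r) = 17/r - 15/r = 2/r)
(K(4*2 - 1) + J)² = (2/(4*2 - 1) + 400)² = (2/(8 - 1) + 400)² = (2/7 + 400)² = (2802/7)² = 7851204/49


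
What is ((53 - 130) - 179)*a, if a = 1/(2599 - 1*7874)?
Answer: 256/5275 ≈ 0.048531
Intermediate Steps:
a = -1/5275 (a = 1/(2599 - 7874) = 1/(-5275) = -1/5275 ≈ -0.00018957)
((53 - 130) - 179)*a = ((53 - 130) - 179)*(-1/5275) = (-77 - 179)*(-1/5275) = -256*(-1/5275) = 256/5275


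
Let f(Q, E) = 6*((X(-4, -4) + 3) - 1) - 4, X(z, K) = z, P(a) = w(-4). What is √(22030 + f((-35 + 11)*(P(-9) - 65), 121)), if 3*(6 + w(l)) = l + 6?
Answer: 3*√2446 ≈ 148.37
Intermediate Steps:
w(l) = -4 + l/3 (w(l) = -6 + (l + 6)/3 = -6 + (6 + l)/3 = -6 + (2 + l/3) = -4 + l/3)
P(a) = -16/3 (P(a) = -4 + (⅓)*(-4) = -4 - 4/3 = -16/3)
f(Q, E) = -16 (f(Q, E) = 6*((-4 + 3) - 1) - 4 = 6*(-1 - 1) - 4 = 6*(-2) - 4 = -12 - 4 = -16)
√(22030 + f((-35 + 11)*(P(-9) - 65), 121)) = √(22030 - 16) = √22014 = 3*√2446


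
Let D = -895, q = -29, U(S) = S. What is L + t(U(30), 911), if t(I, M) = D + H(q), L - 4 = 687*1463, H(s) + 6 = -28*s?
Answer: 1004996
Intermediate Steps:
H(s) = -6 - 28*s
L = 1005085 (L = 4 + 687*1463 = 4 + 1005081 = 1005085)
t(I, M) = -89 (t(I, M) = -895 + (-6 - 28*(-29)) = -895 + (-6 + 812) = -895 + 806 = -89)
L + t(U(30), 911) = 1005085 - 89 = 1004996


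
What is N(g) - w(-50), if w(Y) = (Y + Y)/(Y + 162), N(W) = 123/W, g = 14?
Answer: 271/28 ≈ 9.6786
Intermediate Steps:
w(Y) = 2*Y/(162 + Y) (w(Y) = (2*Y)/(162 + Y) = 2*Y/(162 + Y))
N(g) - w(-50) = 123/14 - 2*(-50)/(162 - 50) = 123*(1/14) - 2*(-50)/112 = 123/14 - 2*(-50)/112 = 123/14 - 1*(-25/28) = 123/14 + 25/28 = 271/28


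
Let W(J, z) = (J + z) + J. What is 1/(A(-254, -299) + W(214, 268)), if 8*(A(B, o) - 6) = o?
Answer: 8/5317 ≈ 0.0015046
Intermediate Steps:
A(B, o) = 6 + o/8
W(J, z) = z + 2*J
1/(A(-254, -299) + W(214, 268)) = 1/((6 + (⅛)*(-299)) + (268 + 2*214)) = 1/((6 - 299/8) + (268 + 428)) = 1/(-251/8 + 696) = 1/(5317/8) = 8/5317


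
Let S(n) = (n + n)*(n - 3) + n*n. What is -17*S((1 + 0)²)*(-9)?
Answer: -459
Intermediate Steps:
S(n) = n² + 2*n*(-3 + n) (S(n) = (2*n)*(-3 + n) + n² = 2*n*(-3 + n) + n² = n² + 2*n*(-3 + n))
-17*S((1 + 0)²)*(-9) = -51*(1 + 0)²*(-2 + (1 + 0)²)*(-9) = -51*1²*(-2 + 1²)*(-9) = -51*(-2 + 1)*(-9) = -51*(-1)*(-9) = -17*(-3)*(-9) = 51*(-9) = -459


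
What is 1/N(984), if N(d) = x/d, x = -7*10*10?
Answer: -246/175 ≈ -1.4057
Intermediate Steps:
x = -700 (x = -70*10 = -700)
N(d) = -700/d
1/N(984) = 1/(-700/984) = 1/(-700*1/984) = 1/(-175/246) = -246/175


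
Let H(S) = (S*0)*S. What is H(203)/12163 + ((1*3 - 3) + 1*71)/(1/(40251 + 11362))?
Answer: 3664523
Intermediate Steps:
H(S) = 0 (H(S) = 0*S = 0)
H(203)/12163 + ((1*3 - 3) + 1*71)/(1/(40251 + 11362)) = 0/12163 + ((1*3 - 3) + 1*71)/(1/(40251 + 11362)) = 0*(1/12163) + ((3 - 3) + 71)/(1/51613) = 0 + (0 + 71)/(1/51613) = 0 + 71*51613 = 0 + 3664523 = 3664523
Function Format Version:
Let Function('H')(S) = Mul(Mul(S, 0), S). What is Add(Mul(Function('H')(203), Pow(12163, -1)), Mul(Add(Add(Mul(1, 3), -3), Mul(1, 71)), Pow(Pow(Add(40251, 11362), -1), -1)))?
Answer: 3664523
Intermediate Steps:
Function('H')(S) = 0 (Function('H')(S) = Mul(0, S) = 0)
Add(Mul(Function('H')(203), Pow(12163, -1)), Mul(Add(Add(Mul(1, 3), -3), Mul(1, 71)), Pow(Pow(Add(40251, 11362), -1), -1))) = Add(Mul(0, Pow(12163, -1)), Mul(Add(Add(Mul(1, 3), -3), Mul(1, 71)), Pow(Pow(Add(40251, 11362), -1), -1))) = Add(Mul(0, Rational(1, 12163)), Mul(Add(Add(3, -3), 71), Pow(Pow(51613, -1), -1))) = Add(0, Mul(Add(0, 71), Pow(Rational(1, 51613), -1))) = Add(0, Mul(71, 51613)) = Add(0, 3664523) = 3664523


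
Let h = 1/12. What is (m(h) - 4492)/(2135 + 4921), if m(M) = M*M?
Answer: -646847/1016064 ≈ -0.63662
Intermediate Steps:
h = 1/12 ≈ 0.083333
m(M) = M**2
(m(h) - 4492)/(2135 + 4921) = ((1/12)**2 - 4492)/(2135 + 4921) = (1/144 - 4492)/7056 = -646847/144*1/7056 = -646847/1016064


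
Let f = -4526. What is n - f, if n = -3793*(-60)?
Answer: 232106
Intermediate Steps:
n = 227580
n - f = 227580 - 1*(-4526) = 227580 + 4526 = 232106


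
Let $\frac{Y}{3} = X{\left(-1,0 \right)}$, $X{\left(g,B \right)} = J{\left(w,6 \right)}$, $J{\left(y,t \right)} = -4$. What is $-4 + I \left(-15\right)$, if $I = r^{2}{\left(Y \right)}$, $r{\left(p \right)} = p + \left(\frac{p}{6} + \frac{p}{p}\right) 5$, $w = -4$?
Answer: $-4339$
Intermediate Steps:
$X{\left(g,B \right)} = -4$
$Y = -12$ ($Y = 3 \left(-4\right) = -12$)
$r{\left(p \right)} = 5 + \frac{11 p}{6}$ ($r{\left(p \right)} = p + \left(p \frac{1}{6} + 1\right) 5 = p + \left(\frac{p}{6} + 1\right) 5 = p + \left(1 + \frac{p}{6}\right) 5 = p + \left(5 + \frac{5 p}{6}\right) = 5 + \frac{11 p}{6}$)
$I = 289$ ($I = \left(5 + \frac{11}{6} \left(-12\right)\right)^{2} = \left(5 - 22\right)^{2} = \left(-17\right)^{2} = 289$)
$-4 + I \left(-15\right) = -4 + 289 \left(-15\right) = -4 - 4335 = -4339$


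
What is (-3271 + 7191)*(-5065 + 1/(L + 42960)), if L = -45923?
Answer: -58829776320/2963 ≈ -1.9855e+7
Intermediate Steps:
(-3271 + 7191)*(-5065 + 1/(L + 42960)) = (-3271 + 7191)*(-5065 + 1/(-45923 + 42960)) = 3920*(-5065 + 1/(-2963)) = 3920*(-5065 - 1/2963) = 3920*(-15007596/2963) = -58829776320/2963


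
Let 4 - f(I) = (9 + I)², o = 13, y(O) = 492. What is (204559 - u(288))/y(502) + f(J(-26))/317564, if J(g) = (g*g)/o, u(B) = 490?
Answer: 1350065399/3255031 ≈ 414.76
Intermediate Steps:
J(g) = g²/13 (J(g) = (g*g)/13 = g²*(1/13) = g²/13)
f(I) = 4 - (9 + I)²
(204559 - u(288))/y(502) + f(J(-26))/317564 = (204559 - 1*490)/492 + (4 - (9 + (1/13)*(-26)²)²)/317564 = (204559 - 490)*(1/492) + (4 - (9 + (1/13)*676)²)*(1/317564) = 204069*(1/492) + (4 - (9 + 52)²)*(1/317564) = 68023/164 + (4 - 1*61²)*(1/317564) = 68023/164 + (4 - 1*3721)*(1/317564) = 68023/164 + (4 - 3721)*(1/317564) = 68023/164 - 3717*1/317564 = 68023/164 - 3717/317564 = 1350065399/3255031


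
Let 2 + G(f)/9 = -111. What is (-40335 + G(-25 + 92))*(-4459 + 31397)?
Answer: -1113940176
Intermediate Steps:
G(f) = -1017 (G(f) = -18 + 9*(-111) = -18 - 999 = -1017)
(-40335 + G(-25 + 92))*(-4459 + 31397) = (-40335 - 1017)*(-4459 + 31397) = -41352*26938 = -1113940176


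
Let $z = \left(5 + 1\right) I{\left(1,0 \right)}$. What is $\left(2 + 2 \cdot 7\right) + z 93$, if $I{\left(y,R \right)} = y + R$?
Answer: $574$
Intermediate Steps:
$I{\left(y,R \right)} = R + y$
$z = 6$ ($z = \left(5 + 1\right) \left(0 + 1\right) = 6 \cdot 1 = 6$)
$\left(2 + 2 \cdot 7\right) + z 93 = \left(2 + 2 \cdot 7\right) + 6 \cdot 93 = \left(2 + 14\right) + 558 = 16 + 558 = 574$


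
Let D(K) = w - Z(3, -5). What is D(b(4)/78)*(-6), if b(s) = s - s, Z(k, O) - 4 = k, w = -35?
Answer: 252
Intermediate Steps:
Z(k, O) = 4 + k
b(s) = 0
D(K) = -42 (D(K) = -35 - (4 + 3) = -35 - 1*7 = -35 - 7 = -42)
D(b(4)/78)*(-6) = -42*(-6) = 252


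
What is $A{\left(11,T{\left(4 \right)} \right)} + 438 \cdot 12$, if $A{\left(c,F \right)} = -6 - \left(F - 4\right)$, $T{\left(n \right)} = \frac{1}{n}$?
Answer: $\frac{21015}{4} \approx 5253.8$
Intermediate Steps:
$A{\left(c,F \right)} = -2 - F$ ($A{\left(c,F \right)} = -6 - \left(-4 + F\right) = -2 - F$)
$A{\left(11,T{\left(4 \right)} \right)} + 438 \cdot 12 = \left(-2 - \frac{1}{4}\right) + 438 \cdot 12 = \left(-2 - \frac{1}{4}\right) + 5256 = - \frac{9}{4} + 5256 = \frac{21015}{4}$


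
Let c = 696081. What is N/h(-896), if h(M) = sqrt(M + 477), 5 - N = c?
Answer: 696076*I*sqrt(419)/419 ≈ 34006.0*I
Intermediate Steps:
N = -696076 (N = 5 - 1*696081 = 5 - 696081 = -696076)
h(M) = sqrt(477 + M)
N/h(-896) = -696076/sqrt(477 - 896) = -696076*(-I*sqrt(419)/419) = -(-696076)*I*sqrt(419)/419 = 696076*I*sqrt(419)/419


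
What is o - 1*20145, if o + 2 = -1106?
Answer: -21253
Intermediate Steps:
o = -1108 (o = -2 - 1106 = -1108)
o - 1*20145 = -1108 - 1*20145 = -1108 - 20145 = -21253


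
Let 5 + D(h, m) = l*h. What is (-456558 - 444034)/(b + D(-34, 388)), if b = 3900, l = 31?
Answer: -900592/2841 ≈ -317.00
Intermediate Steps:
D(h, m) = -5 + 31*h
(-456558 - 444034)/(b + D(-34, 388)) = (-456558 - 444034)/(3900 + (-5 + 31*(-34))) = -900592/(3900 + (-5 - 1054)) = -900592/(3900 - 1059) = -900592/2841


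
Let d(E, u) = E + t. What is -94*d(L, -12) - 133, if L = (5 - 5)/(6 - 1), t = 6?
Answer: -697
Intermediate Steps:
L = 0 (L = 0/5 = 0*(1/5) = 0)
d(E, u) = 6 + E (d(E, u) = E + 6 = 6 + E)
-94*d(L, -12) - 133 = -94*(6 + 0) - 133 = -94*6 - 133 = -564 - 133 = -697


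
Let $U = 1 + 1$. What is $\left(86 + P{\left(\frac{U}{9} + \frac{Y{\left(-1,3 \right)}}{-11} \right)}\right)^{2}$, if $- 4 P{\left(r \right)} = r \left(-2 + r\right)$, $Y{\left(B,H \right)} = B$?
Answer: $\frac{11402244711841}{1536953616} \approx 7418.7$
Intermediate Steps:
$U = 2$
$P{\left(r \right)} = - \frac{r \left(-2 + r\right)}{4}$
$\left(86 + P{\left(\frac{U}{9} + \frac{Y{\left(-1,3 \right)}}{-11} \right)}\right)^{2} = \left(86 + \frac{\left(\frac{2}{9} - \frac{1}{-11}\right) \left(2 - \left(\frac{2}{9} - \frac{1}{-11}\right)\right)}{4}\right)^{2} = \left(86 + \frac{\left(2 \cdot \frac{1}{9} - - \frac{1}{11}\right) \left(2 - \left(2 \cdot \frac{1}{9} - - \frac{1}{11}\right)\right)}{4}\right)^{2} = \left(86 + \frac{\left(\frac{2}{9} + \frac{1}{11}\right) \left(2 - \left(\frac{2}{9} + \frac{1}{11}\right)\right)}{4}\right)^{2} = \left(86 + \frac{1}{4} \cdot \frac{31}{99} \left(2 - \frac{31}{99}\right)\right)^{2} = \left(86 + \frac{1}{4} \cdot \frac{31}{99} \cdot \frac{167}{99}\right)^{2} = \left(86 + \frac{5177}{39204}\right)^{2} = \left(\frac{3376721}{39204}\right)^{2} = \frac{11402244711841}{1536953616}$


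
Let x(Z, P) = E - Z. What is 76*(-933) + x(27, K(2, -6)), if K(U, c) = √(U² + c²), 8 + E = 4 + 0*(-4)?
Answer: -70939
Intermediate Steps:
E = -4 (E = -8 + (4 + 0*(-4)) = -8 + (4 + 0) = -8 + 4 = -4)
x(Z, P) = -4 - Z
76*(-933) + x(27, K(2, -6)) = 76*(-933) + (-4 - 1*27) = -70908 + (-4 - 27) = -70908 - 31 = -70939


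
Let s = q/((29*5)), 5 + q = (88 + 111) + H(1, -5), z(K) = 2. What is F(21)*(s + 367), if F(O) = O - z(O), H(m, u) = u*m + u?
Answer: 1014581/145 ≈ 6997.1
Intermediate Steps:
H(m, u) = u + m*u (H(m, u) = m*u + u = u + m*u)
F(O) = -2 + O (F(O) = O - 1*2 = O - 2 = -2 + O)
q = 184 (q = -5 + ((88 + 111) - 5*(1 + 1)) = -5 + (199 - 5*2) = -5 + (199 - 10) = -5 + 189 = 184)
s = 184/145 (s = 184/((29*5)) = 184/145 ≈ 1.2690)
F(21)*(s + 367) = (-2 + 21)*(184/145 + 367) = 19*(53399/145) = 1014581/145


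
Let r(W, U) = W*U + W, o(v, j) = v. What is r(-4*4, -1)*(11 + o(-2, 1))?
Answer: 0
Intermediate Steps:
r(W, U) = W + U*W (r(W, U) = U*W + W = W + U*W)
r(-4*4, -1)*(11 + o(-2, 1)) = ((-4*4)*(1 - 1))*(11 - 2) = -16*0*9 = 0*9 = 0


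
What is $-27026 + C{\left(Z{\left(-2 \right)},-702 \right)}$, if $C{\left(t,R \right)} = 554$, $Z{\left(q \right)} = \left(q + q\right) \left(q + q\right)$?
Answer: $-26472$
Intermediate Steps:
$Z{\left(q \right)} = 4 q^{2}$ ($Z{\left(q \right)} = 2 q 2 q = 4 q^{2}$)
$-27026 + C{\left(Z{\left(-2 \right)},-702 \right)} = -27026 + 554 = -26472$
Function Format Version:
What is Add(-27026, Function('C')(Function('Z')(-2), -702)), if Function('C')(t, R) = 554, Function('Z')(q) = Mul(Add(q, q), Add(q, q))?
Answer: -26472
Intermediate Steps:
Function('Z')(q) = Mul(4, Pow(q, 2)) (Function('Z')(q) = Mul(Mul(2, q), Mul(2, q)) = Mul(4, Pow(q, 2)))
Add(-27026, Function('C')(Function('Z')(-2), -702)) = Add(-27026, 554) = -26472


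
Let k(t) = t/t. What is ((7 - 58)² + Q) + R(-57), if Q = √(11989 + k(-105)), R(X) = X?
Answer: 2544 + √11990 ≈ 2653.5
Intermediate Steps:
k(t) = 1
Q = √11990 (Q = √(11989 + 1) = √11990 ≈ 109.50)
((7 - 58)² + Q) + R(-57) = ((7 - 58)² + √11990) - 57 = ((-51)² + √11990) - 57 = (2601 + √11990) - 57 = 2544 + √11990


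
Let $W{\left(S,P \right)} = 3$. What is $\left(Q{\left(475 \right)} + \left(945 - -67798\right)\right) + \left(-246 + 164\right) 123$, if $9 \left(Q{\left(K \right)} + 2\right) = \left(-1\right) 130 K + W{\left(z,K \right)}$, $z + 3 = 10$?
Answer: $\frac{466148}{9} \approx 51794.0$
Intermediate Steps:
$z = 7$ ($z = -3 + 10 = 7$)
$Q{\left(K \right)} = - \frac{5}{3} - \frac{130 K}{9}$ ($Q{\left(K \right)} = -2 + \frac{\left(-1\right) 130 K + 3}{9} = -2 + \frac{- 130 K + 3}{9} = -2 + \frac{3 - 130 K}{9} = -2 - \left(- \frac{1}{3} + \frac{130 K}{9}\right) = - \frac{5}{3} - \frac{130 K}{9}$)
$\left(Q{\left(475 \right)} + \left(945 - -67798\right)\right) + \left(-246 + 164\right) 123 = \left(\left(- \frac{5}{3} - \frac{61750}{9}\right) + \left(945 - -67798\right)\right) + \left(-246 + 164\right) 123 = \left(\left(- \frac{5}{3} - \frac{61750}{9}\right) + \left(945 + 67798\right)\right) - 10086 = \left(- \frac{61765}{9} + 68743\right) - 10086 = \frac{556922}{9} - 10086 = \frac{466148}{9}$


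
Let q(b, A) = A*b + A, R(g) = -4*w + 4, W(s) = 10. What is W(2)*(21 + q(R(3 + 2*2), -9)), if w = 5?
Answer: 1560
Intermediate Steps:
R(g) = -16 (R(g) = -4*5 + 4 = -20 + 4 = -16)
q(b, A) = A + A*b
W(2)*(21 + q(R(3 + 2*2), -9)) = 10*(21 - 9*(1 - 16)) = 10*(21 - 9*(-15)) = 10*(21 + 135) = 10*156 = 1560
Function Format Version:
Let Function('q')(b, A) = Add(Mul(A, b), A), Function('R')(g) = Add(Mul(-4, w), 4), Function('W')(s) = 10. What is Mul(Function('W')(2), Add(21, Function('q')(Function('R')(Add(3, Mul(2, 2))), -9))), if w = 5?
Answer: 1560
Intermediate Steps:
Function('R')(g) = -16 (Function('R')(g) = Add(Mul(-4, 5), 4) = Add(-20, 4) = -16)
Function('q')(b, A) = Add(A, Mul(A, b))
Mul(Function('W')(2), Add(21, Function('q')(Function('R')(Add(3, Mul(2, 2))), -9))) = Mul(10, Add(21, Mul(-9, Add(1, -16)))) = Mul(10, Add(21, Mul(-9, -15))) = Mul(10, Add(21, 135)) = Mul(10, 156) = 1560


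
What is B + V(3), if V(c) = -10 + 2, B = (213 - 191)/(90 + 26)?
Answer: -453/58 ≈ -7.8103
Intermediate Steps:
B = 11/58 (B = 22/116 = 22*(1/116) = 11/58 ≈ 0.18966)
V(c) = -8
B + V(3) = 11/58 - 8 = -453/58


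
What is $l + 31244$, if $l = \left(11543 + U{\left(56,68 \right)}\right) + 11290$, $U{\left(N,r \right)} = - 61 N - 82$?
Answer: $50579$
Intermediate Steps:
$U{\left(N,r \right)} = -82 - 61 N$
$l = 19335$ ($l = \left(11543 - 3498\right) + 11290 = 8045 + 11290 = 19335$)
$l + 31244 = 19335 + 31244 = 50579$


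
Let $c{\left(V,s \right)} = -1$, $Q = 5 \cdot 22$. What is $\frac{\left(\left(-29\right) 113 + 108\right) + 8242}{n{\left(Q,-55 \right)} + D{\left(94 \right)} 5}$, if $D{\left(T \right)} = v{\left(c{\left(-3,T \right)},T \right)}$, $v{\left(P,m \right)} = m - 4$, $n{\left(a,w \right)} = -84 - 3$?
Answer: $\frac{1691}{121} \approx 13.975$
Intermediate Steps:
$Q = 110$
$n{\left(a,w \right)} = -87$ ($n{\left(a,w \right)} = -84 - 3 = -87$)
$v{\left(P,m \right)} = -4 + m$ ($v{\left(P,m \right)} = m - 4 = -4 + m$)
$D{\left(T \right)} = -4 + T$
$\frac{\left(\left(-29\right) 113 + 108\right) + 8242}{n{\left(Q,-55 \right)} + D{\left(94 \right)} 5} = \frac{\left(\left(-29\right) 113 + 108\right) + 8242}{-87 + \left(-4 + 94\right) 5} = \frac{\left(-3277 + 108\right) + 8242}{-87 + 90 \cdot 5} = \frac{-3169 + 8242}{-87 + 450} = \frac{5073}{363} = 5073 \cdot \frac{1}{363} = \frac{1691}{121}$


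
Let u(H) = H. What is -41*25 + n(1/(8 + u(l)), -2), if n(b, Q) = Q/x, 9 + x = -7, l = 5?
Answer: -8199/8 ≈ -1024.9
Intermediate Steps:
x = -16 (x = -9 - 7 = -16)
n(b, Q) = -Q/16 (n(b, Q) = Q/(-16) = Q*(-1/16) = -Q/16)
-41*25 + n(1/(8 + u(l)), -2) = -41*25 - 1/16*(-2) = -1025 + 1/8 = -8199/8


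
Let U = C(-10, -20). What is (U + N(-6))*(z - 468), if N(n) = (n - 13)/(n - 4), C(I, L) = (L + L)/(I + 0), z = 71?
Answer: -23423/10 ≈ -2342.3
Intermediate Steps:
C(I, L) = 2*L/I (C(I, L) = (2*L)/I = 2*L/I)
N(n) = (-13 + n)/(-4 + n)
U = 4 (U = 2*(-20)/(-10) = 2*(-20)*(-1/10) = 4)
(U + N(-6))*(z - 468) = (4 + (-13 - 6)/(-4 - 6))*(71 - 468) = (4 - 19/(-10))*(-397) = (4 - 1/10*(-19))*(-397) = (4 + 19/10)*(-397) = (59/10)*(-397) = -23423/10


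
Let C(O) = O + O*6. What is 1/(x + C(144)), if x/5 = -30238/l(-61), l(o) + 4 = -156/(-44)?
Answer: 1/333626 ≈ 2.9974e-6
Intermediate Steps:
l(o) = -5/11 (l(o) = -4 - 156/(-44) = -4 - 156*(-1/44) = -4 + 39/11 = -5/11)
C(O) = 7*O (C(O) = O + 6*O = 7*O)
x = 332618 (x = 5*(-30238/(-5/11)) = 5*(-30238*(-11/5)) = 5*(332618/5) = 332618)
1/(x + C(144)) = 1/(332618 + 7*144) = 1/(332618 + 1008) = 1/333626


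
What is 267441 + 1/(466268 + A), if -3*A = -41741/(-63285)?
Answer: 23674751691527814/88523269399 ≈ 2.6744e+5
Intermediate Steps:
A = -41741/189855 (A = -(-41741)/(3*(-63285)) = -(-41741)*(-1)/(3*63285) = -⅓*41741/63285 = -41741/189855 ≈ -0.21986)
267441 + 1/(466268 + A) = 267441 + 1/(466268 - 41741/189855) = 267441 + 1/(88523269399/189855) = 267441 + 189855/88523269399 = 23674751691527814/88523269399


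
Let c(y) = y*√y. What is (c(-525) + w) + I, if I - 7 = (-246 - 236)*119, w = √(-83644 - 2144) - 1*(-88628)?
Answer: 31277 - 2625*I*√21 + 6*I*√2383 ≈ 31277.0 - 11736.0*I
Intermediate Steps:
c(y) = y^(3/2)
w = 88628 + 6*I*√2383 (w = √(-85788) + 88628 = 6*I*√2383 + 88628 = 88628 + 6*I*√2383 ≈ 88628.0 + 292.9*I)
I = -57351 (I = 7 + (-246 - 236)*119 = 7 - 482*119 = 7 - 57358 = -57351)
(c(-525) + w) + I = ((-525)^(3/2) + (88628 + 6*I*√2383)) - 57351 = (-2625*I*√21 + (88628 + 6*I*√2383)) - 57351 = (88628 - 2625*I*√21 + 6*I*√2383) - 57351 = 31277 - 2625*I*√21 + 6*I*√2383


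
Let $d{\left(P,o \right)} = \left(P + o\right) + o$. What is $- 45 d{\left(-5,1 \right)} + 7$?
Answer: $142$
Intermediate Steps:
$d{\left(P,o \right)} = P + 2 o$
$- 45 d{\left(-5,1 \right)} + 7 = - 45 \left(-5 + 2 \cdot 1\right) + 7 = - 45 \left(-5 + 2\right) + 7 = \left(-45\right) \left(-3\right) + 7 = 135 + 7 = 142$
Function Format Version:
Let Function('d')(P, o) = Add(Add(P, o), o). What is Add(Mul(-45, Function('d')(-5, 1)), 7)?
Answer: 142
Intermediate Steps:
Function('d')(P, o) = Add(P, Mul(2, o))
Add(Mul(-45, Function('d')(-5, 1)), 7) = Add(Mul(-45, Add(-5, Mul(2, 1))), 7) = Add(Mul(-45, Add(-5, 2)), 7) = Add(Mul(-45, -3), 7) = Add(135, 7) = 142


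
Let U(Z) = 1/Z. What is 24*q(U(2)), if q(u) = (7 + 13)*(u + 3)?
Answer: 1680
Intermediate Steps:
q(u) = 60 + 20*u (q(u) = 20*(3 + u) = 60 + 20*u)
24*q(U(2)) = 24*(60 + 20/2) = 24*(60 + 20*(1/2)) = 24*(60 + 10) = 24*70 = 1680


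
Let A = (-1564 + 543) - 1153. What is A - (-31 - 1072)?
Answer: -1071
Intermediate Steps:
A = -2174 (A = -1021 - 1153 = -2174)
A - (-31 - 1072) = -2174 - (-31 - 1072) = -2174 - 1*(-1103) = -2174 + 1103 = -1071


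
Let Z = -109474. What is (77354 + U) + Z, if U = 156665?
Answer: 124545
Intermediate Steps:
(77354 + U) + Z = (77354 + 156665) - 109474 = 234019 - 109474 = 124545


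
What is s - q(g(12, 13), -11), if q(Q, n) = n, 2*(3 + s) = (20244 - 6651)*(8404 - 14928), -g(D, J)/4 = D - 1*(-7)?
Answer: -44340358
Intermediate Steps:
g(D, J) = -28 - 4*D (g(D, J) = -4*(D - 1*(-7)) = -4*(D + 7) = -4*(7 + D) = -28 - 4*D)
s = -44340369 (s = -3 + ((20244 - 6651)*(8404 - 14928))/2 = -3 + (13593*(-6524))/2 = -3 + (1/2)*(-88680732) = -3 - 44340366 = -44340369)
s - q(g(12, 13), -11) = -44340369 - 1*(-11) = -44340369 + 11 = -44340358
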